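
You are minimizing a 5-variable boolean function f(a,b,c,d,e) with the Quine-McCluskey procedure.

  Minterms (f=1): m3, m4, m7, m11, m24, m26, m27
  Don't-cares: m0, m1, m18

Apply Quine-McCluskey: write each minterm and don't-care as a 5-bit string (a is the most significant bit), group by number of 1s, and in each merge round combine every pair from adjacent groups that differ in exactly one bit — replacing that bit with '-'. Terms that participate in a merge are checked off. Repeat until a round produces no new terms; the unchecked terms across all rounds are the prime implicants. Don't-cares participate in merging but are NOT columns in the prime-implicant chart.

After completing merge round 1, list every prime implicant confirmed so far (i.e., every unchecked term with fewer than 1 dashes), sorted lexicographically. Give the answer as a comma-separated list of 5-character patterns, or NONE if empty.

Round 0: 00000✓ 00001✓ 00011✓ 00100✓ 00111✓ 01011✓ 10010✓ 11000✓ 11010✓ 11011✓
Round 1: -1011 0-011 00-00 00-11 000-1 0000- 1-010 110-0 1101-
PIs = {-1011, 0-011, 00-00, 00-11, 000-1, 0000-, 1-010, 110-0, 1101-}

NONE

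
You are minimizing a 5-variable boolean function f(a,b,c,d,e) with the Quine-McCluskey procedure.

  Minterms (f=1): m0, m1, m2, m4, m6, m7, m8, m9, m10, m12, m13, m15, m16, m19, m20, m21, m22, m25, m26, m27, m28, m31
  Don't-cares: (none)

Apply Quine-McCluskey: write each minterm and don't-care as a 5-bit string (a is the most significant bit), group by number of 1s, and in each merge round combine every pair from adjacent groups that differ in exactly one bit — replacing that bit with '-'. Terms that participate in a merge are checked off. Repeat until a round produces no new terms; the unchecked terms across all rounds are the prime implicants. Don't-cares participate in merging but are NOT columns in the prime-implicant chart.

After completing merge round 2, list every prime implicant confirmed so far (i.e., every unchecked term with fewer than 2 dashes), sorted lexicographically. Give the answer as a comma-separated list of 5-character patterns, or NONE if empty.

size-2^0 implicants → 00000(✓)  00001(✓)  00010(✓)  00100(✓)  00110(✓)  00111(✓)  01000(✓)  01001(✓)  01010(✓)  01100(✓)  01101(✓)  01111(✓)  10000(✓)  10011(✓)  10100(✓)  10101(✓)  10110(✓)  11001(✓)  11010(✓)  11011(✓)  11100(✓)  11111(✓)
size-2^1 implicants → -0000(✓)  -0100(✓)  -0110(✓)  -1001  -1010  -1100(✓)  -1111  0-000(✓)  0-001(✓)  0-010(✓)  0-100(✓)  0-111  00-00(✓)  00-10(✓)  000-0(✓)  0000-(✓)  001-0(✓)  0011-  01-00(✓)  01-01(✓)  010-0(✓)  0100-(✓)  011-1  0110-(✓)  1-011  1-100(✓)  10-00(✓)  101-0(✓)  1010-  11-11  110-1  1101-
size-2^2 implicants → --100  -0-00  -01-0  0--00  0-0-0  0-00-  00--0  01-0-
Unchecked terms (primes): --100, -0-00, -01-0, -1001, -1010, -1111, 0--00, 0-0-0, 0-00-, 0-111, 00--0, 0011-, 01-0-, 011-1, 1-011, 1010-, 11-11, 110-1, 1101-

-1001, -1010, -1111, 0-111, 0011-, 011-1, 1-011, 1010-, 11-11, 110-1, 1101-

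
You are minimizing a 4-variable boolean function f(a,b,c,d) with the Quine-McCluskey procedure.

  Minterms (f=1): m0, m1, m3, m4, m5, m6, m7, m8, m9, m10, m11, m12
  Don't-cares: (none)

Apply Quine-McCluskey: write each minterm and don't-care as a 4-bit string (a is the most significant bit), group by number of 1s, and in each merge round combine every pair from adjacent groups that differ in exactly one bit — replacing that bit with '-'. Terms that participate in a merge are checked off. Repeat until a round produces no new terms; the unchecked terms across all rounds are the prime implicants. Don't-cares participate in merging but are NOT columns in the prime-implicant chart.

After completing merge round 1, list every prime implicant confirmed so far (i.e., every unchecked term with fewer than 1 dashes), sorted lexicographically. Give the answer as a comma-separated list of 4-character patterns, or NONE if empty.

NONE

[col 0] 0000*, 0001*, 0011*, 0100*, 0101*, 0110*, 0111*, 1000*, 1001*, 1010*, 1011*, 1100*
[col 1] -000*, -001*, -011*, -100*, 0-00*, 0-01*, 0-11*, 00-1*, 000-*, 01-0*, 01-1*, 010-*, 011-*, 1-00*, 10-0*, 10-1*, 100-*, 101-*
[col 2] --00, -0-1, -00-, 0--1, 0-0-, 01--, 10--
Prime implicants: --00, -0-1, -00-, 0--1, 0-0-, 01--, 10--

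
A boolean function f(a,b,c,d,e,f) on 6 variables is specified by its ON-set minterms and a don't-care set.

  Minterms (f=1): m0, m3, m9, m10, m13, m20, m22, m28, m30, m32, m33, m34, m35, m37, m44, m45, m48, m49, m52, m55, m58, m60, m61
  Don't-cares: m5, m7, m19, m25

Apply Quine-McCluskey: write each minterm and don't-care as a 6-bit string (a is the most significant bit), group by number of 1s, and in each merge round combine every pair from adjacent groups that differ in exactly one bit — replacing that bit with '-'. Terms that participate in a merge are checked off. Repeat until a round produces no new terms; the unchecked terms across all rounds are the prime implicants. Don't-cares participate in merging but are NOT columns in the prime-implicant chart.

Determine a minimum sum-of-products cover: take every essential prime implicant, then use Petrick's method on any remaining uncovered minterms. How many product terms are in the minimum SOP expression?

12

size-2^0 implicants → 000000(✓)  000011(✓)  000101(✓)  000111(✓)  001001(✓)  001010  001101(✓)  010011(✓)  010100(✓)  010110(✓)  011001(✓)  011100(✓)  011110(✓)  100000(✓)  100001(✓)  100010(✓)  100011(✓)  100101(✓)  101100(✓)  101101(✓)  110000(✓)  110001(✓)  110100(✓)  110111  111010  111100(✓)  111101(✓)
size-2^1 implicants → -00000  -00011  -00101(✓)  -01101(✓)  -10100(✓)  -11100(✓)  0-0011  0-1001  00-101(✓)  000-11  0001-1  001-01  01-100(✓)  01-110(✓)  0101-0(✓)  0111-0(✓)  1-0000(✓)  1-0001(✓)  1-1100(✓)  1-1101(✓)  10-101(✓)  100-01  1000-0(✓)  1000-1(✓)  10000-(✓)  10001-(✓)  10110-(✓)  11-100(✓)  110-00  11000-(✓)  11110-(✓)
size-2^2 implicants → -0-101  -1-100  01-1-0  1-000-  1-110-  1000--
Unchecked terms (primes): -0-101, -00000, -00011, -1-100, 0-0011, 0-1001, 000-11, 0001-1, 001-01, 001010, 01-1-0, 1-000-, 1-110-, 100-01, 1000--, 110-00, 110111, 111010
Minterm coverage:
  m0 ⊆ -00000 [E]
  m3 ⊆ -00011,0-0011,000-11
  m9 ⊆ 0-1001,001-01
  m10 ⊆ 001010 [E]
  m13 ⊆ -0-101,001-01
  m20 ⊆ -1-100,01-1-0
  m22 ⊆ 01-1-0 [E]
  m28 ⊆ -1-100,01-1-0
  m30 ⊆ 01-1-0 [E]
  m32 ⊆ -00000,1-000-,1000--
  m33 ⊆ 1-000-,100-01,1000--
  m34 ⊆ 1000-- [E]
  m35 ⊆ -00011,1000--
  m37 ⊆ -0-101,100-01
  m44 ⊆ 1-110- [E]
  m45 ⊆ -0-101,1-110-
  m48 ⊆ 1-000-,110-00
  m49 ⊆ 1-000- [E]
  m52 ⊆ -1-100,110-00
  m55 ⊆ 110111 [E]
  m58 ⊆ 111010 [E]
  m60 ⊆ -1-100,1-110-
  m61 ⊆ 1-110- [E]
E = {-00000, 001010, 01-1-0, 1-000-, 1-110-, 1000--, 110111, 111010}
Petrick residual → -0-101, -00011, -1-100, 0-1001
Cover = b'de'f + b'c'd'e'f' + b'c'd'ef + bde'f' + a'cd'e'f + a'b'cd'ef' + a'bdf' + ac'd'e' + acde' + ab'c'd' + abc'def + abcd'ef'  |cover|=12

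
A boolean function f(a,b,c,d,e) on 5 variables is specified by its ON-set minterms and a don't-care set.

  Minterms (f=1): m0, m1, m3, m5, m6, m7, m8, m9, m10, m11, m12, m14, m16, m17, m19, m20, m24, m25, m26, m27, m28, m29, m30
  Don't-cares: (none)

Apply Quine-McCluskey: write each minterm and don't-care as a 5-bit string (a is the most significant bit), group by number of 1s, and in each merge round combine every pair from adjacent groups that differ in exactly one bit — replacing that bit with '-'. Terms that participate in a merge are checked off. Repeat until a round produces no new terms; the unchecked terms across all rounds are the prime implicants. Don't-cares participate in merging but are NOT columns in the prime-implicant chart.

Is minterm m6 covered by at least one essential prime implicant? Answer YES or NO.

NO

Round 0: 00000✓ 00001✓ 00011✓ 00101✓ 00110✓ 00111✓ 01000✓ 01001✓ 01010✓ 01011✓ 01100✓ 01110✓ 10000✓ 10001✓ 10011✓ 10100✓ 11000✓ 11001✓ 11010✓ 11011✓ 11100✓ 11101✓ 11110✓
Round 1: -0000✓ -0001✓ -0011✓ -1000✓ -1001✓ -1010✓ -1011✓ -1100✓ -1110✓ 0-000✓ 0-001✓ 0-011✓ 0-110 00-01✓ 00-11✓ 000-1✓ 0000-✓ 001-1✓ 0011- 01-00✓ 01-10✓ 010-0✓ 010-1✓ 0100-✓ 0101-✓ 011-0✓ 1-000✓ 1-001✓ 1-011✓ 1-100✓ 10-00✓ 100-1✓ 1000-✓ 11-00✓ 11-01✓ 11-10✓ 110-0✓ 110-1✓ 1100-✓ 1101-✓ 111-0✓ 1110-✓
Round 2: --000✓ --001✓ --011✓ -00-1✓ -000-✓ -1-00✓ -1-10✓ -10-0✓ -10-1✓ -100-✓ -101-✓ -11-0✓ 0-0-1✓ 0-00-✓ 00--1 01--0✓ 010--✓ 1--00 1-0-1✓ 1-00-✓ 11--0✓ 11-0- 110--✓
Round 3: --0-1 --00- -1--0 -10--
PIs = {--0-1, --00-, -1--0, -10--, 0-110, 00--1, 0011-, 1--00, 11-0-}
Coverage chart:
  m0: --00- ←essential
  m1: --0-1,--00-,00--1
  m3: --0-1,00--1
  m5: 00--1 ←essential
  m6: 0-110,0011-
  m7: 00--1,0011-
  m8: --00-,-1--0,-10--
  m9: --0-1,--00-,-10--
  m10: -1--0,-10--
  m11: --0-1,-10--
  m12: -1--0 ←essential
  m14: -1--0,0-110
  m16: --00-,1--00
  m17: --0-1,--00-
  m19: --0-1 ←essential
  m20: 1--00 ←essential
  m24: --00-,-1--0,-10--,1--00,11-0-
  m25: --0-1,--00-,-10--,11-0-
  m26: -1--0,-10--
  m27: --0-1,-10--
  m28: -1--0,1--00,11-0-
  m29: 11-0- ←essential
  m30: -1--0 ←essential
Essential: --0-1, --00-, -1--0, 00--1, 1--00, 11-0-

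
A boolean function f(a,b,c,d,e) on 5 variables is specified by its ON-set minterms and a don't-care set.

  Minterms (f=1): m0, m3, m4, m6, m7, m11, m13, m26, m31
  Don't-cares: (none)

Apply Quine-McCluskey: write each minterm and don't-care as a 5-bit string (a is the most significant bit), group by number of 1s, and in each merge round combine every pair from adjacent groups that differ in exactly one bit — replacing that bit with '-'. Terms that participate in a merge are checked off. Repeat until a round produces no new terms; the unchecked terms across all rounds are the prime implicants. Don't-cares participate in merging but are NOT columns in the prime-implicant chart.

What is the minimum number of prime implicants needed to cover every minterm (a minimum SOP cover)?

[col 0] 00000*, 00011*, 00100*, 00110*, 00111*, 01011*, 01101, 11010, 11111
[col 1] 0-011, 00-00, 00-11, 001-0, 0011-
Prime implicants: 0-011, 00-00, 00-11, 001-0, 0011-, 01101, 11010, 11111
PI chart (minterm → PIs covering it):
  0 | 00-00  (sole → essential)
  3 | 0-011,00-11
  4 | 00-00,001-0
  6 | 001-0,0011-
  7 | 00-11,0011-
  11 | 0-011  (sole → essential)
  13 | 01101  (sole → essential)
  26 | 11010  (sole → essential)
  31 | 11111  (sole → essential)
Essential prime implicants: 0-011, 00-00, 01101, 11010, 11111
Petrick residual → 0011-
Minimum SOP uses 6 PIs: a'c'de + a'b'd'e' + a'b'cd + a'bcd'e + abc'de' + abcde

6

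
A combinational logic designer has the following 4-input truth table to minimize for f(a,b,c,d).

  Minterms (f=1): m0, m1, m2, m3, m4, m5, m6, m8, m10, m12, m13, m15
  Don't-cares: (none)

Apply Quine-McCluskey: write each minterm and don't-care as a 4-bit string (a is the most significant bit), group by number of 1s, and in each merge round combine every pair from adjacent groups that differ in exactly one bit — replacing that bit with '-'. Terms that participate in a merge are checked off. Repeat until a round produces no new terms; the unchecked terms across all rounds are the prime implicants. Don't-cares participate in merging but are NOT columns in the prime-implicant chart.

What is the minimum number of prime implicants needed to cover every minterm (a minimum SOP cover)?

5

size-2^0 implicants → 0000(✓)  0001(✓)  0010(✓)  0011(✓)  0100(✓)  0101(✓)  0110(✓)  1000(✓)  1010(✓)  1100(✓)  1101(✓)  1111(✓)
size-2^1 implicants → -000(✓)  -010(✓)  -100(✓)  -101(✓)  0-00(✓)  0-01(✓)  0-10(✓)  00-0(✓)  00-1(✓)  000-(✓)  001-(✓)  01-0(✓)  010-(✓)  1-00(✓)  10-0(✓)  11-1  110-(✓)
size-2^2 implicants → --00  -0-0  -10-  0--0  0-0-  00--
Unchecked terms (primes): --00, -0-0, -10-, 0--0, 0-0-, 00--, 11-1
Minterm coverage:
  m0 ⊆ --00,-0-0,0--0,0-0-,00--
  m1 ⊆ 0-0-,00--
  m2 ⊆ -0-0,0--0,00--
  m3 ⊆ 00-- [E]
  m4 ⊆ --00,-10-,0--0,0-0-
  m5 ⊆ -10-,0-0-
  m6 ⊆ 0--0 [E]
  m8 ⊆ --00,-0-0
  m10 ⊆ -0-0 [E]
  m12 ⊆ --00,-10-
  m13 ⊆ -10-,11-1
  m15 ⊆ 11-1 [E]
E = {-0-0, 0--0, 00--, 11-1}
Petrick residual → -10-
Cover = b'd' + bc' + a'd' + a'b' + abd  |cover|=5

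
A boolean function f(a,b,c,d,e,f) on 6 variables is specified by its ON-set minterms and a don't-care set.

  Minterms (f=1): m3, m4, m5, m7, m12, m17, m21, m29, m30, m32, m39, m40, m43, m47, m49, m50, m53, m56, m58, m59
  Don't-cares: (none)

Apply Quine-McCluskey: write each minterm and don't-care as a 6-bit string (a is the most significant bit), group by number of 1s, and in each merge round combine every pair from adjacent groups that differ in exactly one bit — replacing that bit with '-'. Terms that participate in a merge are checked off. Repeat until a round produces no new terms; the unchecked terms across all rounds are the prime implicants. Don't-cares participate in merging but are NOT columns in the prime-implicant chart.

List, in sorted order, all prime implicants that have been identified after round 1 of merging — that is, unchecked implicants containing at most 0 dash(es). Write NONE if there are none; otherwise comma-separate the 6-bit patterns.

011110

size-2^0 implicants → 000011(✓)  000100(✓)  000101(✓)  000111(✓)  001100(✓)  010001(✓)  010101(✓)  011101(✓)  011110  100000(✓)  100111(✓)  101000(✓)  101011(✓)  101111(✓)  110001(✓)  110010(✓)  110101(✓)  111000(✓)  111010(✓)  111011(✓)
size-2^1 implicants → -00111  -10001(✓)  -10101(✓)  0-0101  00-100  000-11  0001-1  00010-  01-101  010-01(✓)  1-1000  1-1011  10-000  10-111  101-11  11-010  110-01(✓)  1110-0  11101-
size-2^2 implicants → -10-01
Unchecked terms (primes): -00111, -10-01, 0-0101, 00-100, 000-11, 0001-1, 00010-, 01-101, 011110, 1-1000, 1-1011, 10-000, 10-111, 101-11, 11-010, 1110-0, 11101-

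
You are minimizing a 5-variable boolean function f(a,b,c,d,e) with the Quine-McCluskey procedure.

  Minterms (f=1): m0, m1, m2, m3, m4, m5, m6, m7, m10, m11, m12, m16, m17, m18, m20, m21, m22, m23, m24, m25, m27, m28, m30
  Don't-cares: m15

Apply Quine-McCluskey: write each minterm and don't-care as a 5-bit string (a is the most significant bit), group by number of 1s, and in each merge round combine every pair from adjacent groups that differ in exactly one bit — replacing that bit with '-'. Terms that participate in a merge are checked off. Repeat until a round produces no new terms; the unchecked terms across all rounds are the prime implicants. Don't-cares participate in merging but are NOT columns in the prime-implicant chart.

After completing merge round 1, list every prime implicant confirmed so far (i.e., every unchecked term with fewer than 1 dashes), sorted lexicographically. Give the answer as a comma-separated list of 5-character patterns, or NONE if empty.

[col 0] 00000*, 00001*, 00010*, 00011*, 00100*, 00101*, 00110*, 00111*, 01010*, 01011*, 01100*, 01111*, 10000*, 10001*, 10010*, 10100*, 10101*, 10110*, 10111*, 11000*, 11001*, 11011*, 11100*, 11110*
[col 1] -0000*, -0001*, -0010*, -0100*, -0101*, -0110*, -0111*, -1011, -1100*, 0-010*, 0-011*, 0-100*, 0-111*, 00-00*, 00-01*, 00-10*, 00-11*, 000-0*, 000-1*, 0000-*, 0001-*, 001-0*, 001-1*, 0010-*, 0011-*, 01-11*, 0101-*, 1-000*, 1-001*, 1-100*, 1-110*, 10-00*, 10-01*, 10-10*, 100-0*, 1000-*, 101-0*, 101-1*, 1010-*, 1011-*, 11-00*, 110-1, 1100-*, 111-0*
[col 2] --100, -0-00*, -0-01*, -0-10*, -00-0*, -000-*, -01-0*, -01-1*, -010-*, -011-*, 0--11, 0-01-, 00--0*, 00--1*, 00-0-*, 00-1-*, 000--*, 001--*, 1--00, 1-00-, 1-1-0, 10--0*, 10-0-*, 101--*
[col 3] -0--0, -0-0-, -01--, 00---
Prime implicants: --100, -0--0, -0-0-, -01--, -1011, 0--11, 0-01-, 00---, 1--00, 1-00-, 1-1-0, 110-1

NONE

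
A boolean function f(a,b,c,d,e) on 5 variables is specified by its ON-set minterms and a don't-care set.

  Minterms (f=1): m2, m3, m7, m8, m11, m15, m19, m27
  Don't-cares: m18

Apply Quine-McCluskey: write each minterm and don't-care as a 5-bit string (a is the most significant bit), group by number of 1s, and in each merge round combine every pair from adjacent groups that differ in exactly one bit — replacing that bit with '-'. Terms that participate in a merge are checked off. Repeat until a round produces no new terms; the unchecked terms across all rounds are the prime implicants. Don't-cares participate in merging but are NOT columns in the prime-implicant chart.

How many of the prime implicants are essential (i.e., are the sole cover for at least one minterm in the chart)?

4

[col 0] 00010*, 00011*, 00111*, 01000, 01011*, 01111*, 10010*, 10011*, 11011*
[col 1] -0010*, -0011*, -1011*, 0-011*, 0-111*, 00-11*, 0001-*, 01-11*, 1-011*, 1001-*
[col 2] --011, -001-, 0--11
Prime implicants: --011, -001-, 0--11, 01000
PI chart (minterm → PIs covering it):
  2 | -001-  (sole → essential)
  3 | --011,-001-,0--11
  7 | 0--11  (sole → essential)
  8 | 01000  (sole → essential)
  11 | --011,0--11
  15 | 0--11  (sole → essential)
  19 | --011,-001-
  27 | --011  (sole → essential)
Essential prime implicants: --011, -001-, 0--11, 01000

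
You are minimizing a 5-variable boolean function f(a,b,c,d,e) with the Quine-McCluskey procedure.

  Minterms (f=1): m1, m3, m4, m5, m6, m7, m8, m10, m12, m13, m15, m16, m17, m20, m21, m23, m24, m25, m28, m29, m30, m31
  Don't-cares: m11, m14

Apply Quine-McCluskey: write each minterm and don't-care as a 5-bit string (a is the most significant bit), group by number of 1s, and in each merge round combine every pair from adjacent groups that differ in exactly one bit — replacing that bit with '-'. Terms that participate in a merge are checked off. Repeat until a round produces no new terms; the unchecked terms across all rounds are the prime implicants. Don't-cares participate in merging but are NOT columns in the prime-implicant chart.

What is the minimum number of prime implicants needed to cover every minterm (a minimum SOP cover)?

[col 0] 00001*, 00011*, 00100*, 00101*, 00110*, 00111*, 01000*, 01010*, 01011*, 01100*, 01101*, 01110*, 01111*, 10000*, 10001*, 10100*, 10101*, 10111*, 11000*, 11001*, 11100*, 11101*, 11110*, 11111*
[col 1] -0001*, -0100*, -0101*, -0111*, -1000*, -1100*, -1101*, -1110*, -1111*, 0-011*, 0-100*, 0-101*, 0-110*, 0-111*, 00-01*, 00-11*, 000-1*, 001-0*, 001-1*, 0010-*, 0011-*, 01-00*, 01-10*, 01-11*, 010-0*, 0101-*, 011-0*, 011-1*, 0110-*, 0111-*, 1-000*, 1-001*, 1-100*, 1-101*, 1-111*, 10-00*, 10-01*, 1000-*, 101-1*, 1010-*, 11-00*, 11-01*, 1100-*, 111-0*, 111-1*, 1110-*, 1111-*
[col 2] --100*, --101*, --111*, -0-01, -01-1*, -010-*, -1-00, -11-0*, -11-1*, -110-*, -111-*, 0--11, 0-1-0*, 0-1-1*, 0-10-*, 0-11-*, 00--1, 001--*, 01--0, 01-1-, 011--*, 1--00*, 1--01*, 1-00-*, 1-1-1*, 1-10-*, 10-0-*, 11-0-*, 111--*
[col 3] --1-1, --10-, -11--, 0-1--, 1--0-
Prime implicants: --1-1, --10-, -0-01, -1-00, -11--, 0--11, 0-1--, 00--1, 01--0, 01-1-, 1--0-
PI chart (minterm → PIs covering it):
  1 | -0-01,00--1
  3 | 0--11,00--1
  4 | --10-,0-1--
  5 | --1-1,--10-,-0-01,0-1--,00--1
  6 | 0-1--  (sole → essential)
  7 | --1-1,0--11,0-1--,00--1
  8 | -1-00,01--0
  10 | 01--0,01-1-
  12 | --10-,-1-00,-11--,0-1--,01--0
  13 | --1-1,--10-,-11--,0-1--
  15 | --1-1,-11--,0--11,0-1--,01-1-
  16 | 1--0-  (sole → essential)
  17 | -0-01,1--0-
  20 | --10-,1--0-
  21 | --1-1,--10-,-0-01,1--0-
  23 | --1-1  (sole → essential)
  24 | -1-00,1--0-
  25 | 1--0-  (sole → essential)
  28 | --10-,-1-00,-11--,1--0-
  29 | --1-1,--10-,-11--,1--0-
  30 | -11--  (sole → essential)
  31 | --1-1,-11--
Essential prime implicants: --1-1, -11--, 0-1--, 1--0-
Petrick residual → 00--1, 01--0
Minimum SOP uses 6 PIs: ce + bc + a'c + a'b'e + a'be' + ad'

6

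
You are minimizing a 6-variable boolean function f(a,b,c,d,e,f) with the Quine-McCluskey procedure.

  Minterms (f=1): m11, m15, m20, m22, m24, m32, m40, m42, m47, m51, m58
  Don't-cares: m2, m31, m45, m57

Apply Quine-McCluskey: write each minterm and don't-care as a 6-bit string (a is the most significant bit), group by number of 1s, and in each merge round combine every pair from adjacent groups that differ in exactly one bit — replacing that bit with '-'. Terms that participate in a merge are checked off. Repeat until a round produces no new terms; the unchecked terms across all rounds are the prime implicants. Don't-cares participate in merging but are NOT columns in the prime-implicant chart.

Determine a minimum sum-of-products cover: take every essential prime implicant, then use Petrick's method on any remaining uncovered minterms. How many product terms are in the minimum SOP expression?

7

Round 0: 000010 001011✓ 001111✓ 010100✓ 010110✓ 011000 011111✓ 100000✓ 101000✓ 101010✓ 101101✓ 101111✓ 110011 111001 111010✓
Round 1: -01111 0-1111 001-11 0101-0 1-1010 10-000 1010-0 1011-1
PIs = {-01111, 0-1111, 000010, 001-11, 0101-0, 011000, 1-1010, 10-000, 1010-0, 1011-1, 110011, 111001}
Coverage chart:
  m11: 001-11 ←essential
  m15: -01111,0-1111,001-11
  m20: 0101-0 ←essential
  m22: 0101-0 ←essential
  m24: 011000 ←essential
  m32: 10-000 ←essential
  m40: 10-000,1010-0
  m42: 1-1010,1010-0
  m47: -01111,1011-1
  m51: 110011 ←essential
  m58: 1-1010 ←essential
Essential: 001-11, 0101-0, 011000, 1-1010, 10-000, 110011
Petrick residual → -01111
Min cover (7 terms): b'cdef + a'b'cef + a'bc'df' + a'bcd'e'f' + acd'ef' + ab'd'e'f' + abc'd'ef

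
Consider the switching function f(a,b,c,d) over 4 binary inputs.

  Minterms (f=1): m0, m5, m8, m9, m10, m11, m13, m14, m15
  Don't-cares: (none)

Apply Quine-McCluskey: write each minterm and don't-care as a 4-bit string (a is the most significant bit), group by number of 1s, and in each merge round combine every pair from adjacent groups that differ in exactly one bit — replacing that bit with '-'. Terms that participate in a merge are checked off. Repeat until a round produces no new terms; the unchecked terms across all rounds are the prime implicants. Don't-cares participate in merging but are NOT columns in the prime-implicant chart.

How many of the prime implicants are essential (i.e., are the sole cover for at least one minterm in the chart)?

3

Round 0: 0000✓ 0101✓ 1000✓ 1001✓ 1010✓ 1011✓ 1101✓ 1110✓ 1111✓
Round 1: -000 -101 1-01✓ 1-10✓ 1-11✓ 10-0✓ 10-1✓ 100-✓ 101-✓ 11-1✓ 111-✓
Round 2: 1--1 1-1- 10--
PIs = {-000, -101, 1--1, 1-1-, 10--}
Coverage chart:
  m0: -000 ←essential
  m5: -101 ←essential
  m8: -000,10--
  m9: 1--1,10--
  m10: 1-1-,10--
  m11: 1--1,1-1-,10--
  m13: -101,1--1
  m14: 1-1- ←essential
  m15: 1--1,1-1-
Essential: -000, -101, 1-1-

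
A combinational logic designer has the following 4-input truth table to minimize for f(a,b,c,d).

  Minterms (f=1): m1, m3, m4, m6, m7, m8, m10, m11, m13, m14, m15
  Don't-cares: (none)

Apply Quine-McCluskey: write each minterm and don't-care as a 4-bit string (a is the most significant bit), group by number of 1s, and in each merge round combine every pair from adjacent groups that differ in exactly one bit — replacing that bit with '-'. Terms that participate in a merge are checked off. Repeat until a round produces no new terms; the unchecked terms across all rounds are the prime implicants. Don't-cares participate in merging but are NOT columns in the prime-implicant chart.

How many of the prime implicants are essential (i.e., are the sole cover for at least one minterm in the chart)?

4

[col 0] 0001*, 0011*, 0100*, 0110*, 0111*, 1000*, 1010*, 1011*, 1101*, 1110*, 1111*
[col 1] -011*, -110*, -111*, 0-11*, 00-1, 01-0, 011-*, 1-10*, 1-11*, 10-0, 101-*, 11-1, 111-*
[col 2] --11, -11-, 1-1-
Prime implicants: --11, -11-, 00-1, 01-0, 1-1-, 10-0, 11-1
PI chart (minterm → PIs covering it):
  1 | 00-1  (sole → essential)
  3 | --11,00-1
  4 | 01-0  (sole → essential)
  6 | -11-,01-0
  7 | --11,-11-
  8 | 10-0  (sole → essential)
  10 | 1-1-,10-0
  11 | --11,1-1-
  13 | 11-1  (sole → essential)
  14 | -11-,1-1-
  15 | --11,-11-,1-1-,11-1
Essential prime implicants: 00-1, 01-0, 10-0, 11-1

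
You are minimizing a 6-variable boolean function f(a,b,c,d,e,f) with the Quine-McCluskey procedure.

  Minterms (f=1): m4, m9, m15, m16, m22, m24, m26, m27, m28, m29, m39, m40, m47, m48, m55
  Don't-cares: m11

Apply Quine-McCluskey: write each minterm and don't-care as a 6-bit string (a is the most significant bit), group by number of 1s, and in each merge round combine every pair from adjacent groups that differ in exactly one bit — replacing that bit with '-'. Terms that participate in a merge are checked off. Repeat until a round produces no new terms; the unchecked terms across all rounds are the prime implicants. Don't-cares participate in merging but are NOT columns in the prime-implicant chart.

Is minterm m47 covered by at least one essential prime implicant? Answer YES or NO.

Round 0: 000100 001001✓ 001011✓ 001111✓ 010000✓ 010110 011000✓ 011010✓ 011011✓ 011100✓ 011101✓ 100111✓ 101000 101111✓ 110000✓ 110111✓
Round 1: -01111 -10000 0-1011 001-11 0010-1 01-000 011-00 0110-0 01101- 01110- 1-0111 10-111
PIs = {-01111, -10000, 0-1011, 000100, 001-11, 0010-1, 01-000, 010110, 011-00, 0110-0, 01101-, 01110-, 1-0111, 10-111, 101000}
Coverage chart:
  m4: 000100 ←essential
  m9: 0010-1 ←essential
  m15: -01111,001-11
  m16: -10000,01-000
  m22: 010110 ←essential
  m24: 01-000,011-00,0110-0
  m26: 0110-0,01101-
  m27: 0-1011,01101-
  m28: 011-00,01110-
  m29: 01110- ←essential
  m39: 1-0111,10-111
  m40: 101000 ←essential
  m47: -01111,10-111
  m48: -10000 ←essential
  m55: 1-0111 ←essential
Essential: -10000, 000100, 0010-1, 010110, 01110-, 1-0111, 101000

NO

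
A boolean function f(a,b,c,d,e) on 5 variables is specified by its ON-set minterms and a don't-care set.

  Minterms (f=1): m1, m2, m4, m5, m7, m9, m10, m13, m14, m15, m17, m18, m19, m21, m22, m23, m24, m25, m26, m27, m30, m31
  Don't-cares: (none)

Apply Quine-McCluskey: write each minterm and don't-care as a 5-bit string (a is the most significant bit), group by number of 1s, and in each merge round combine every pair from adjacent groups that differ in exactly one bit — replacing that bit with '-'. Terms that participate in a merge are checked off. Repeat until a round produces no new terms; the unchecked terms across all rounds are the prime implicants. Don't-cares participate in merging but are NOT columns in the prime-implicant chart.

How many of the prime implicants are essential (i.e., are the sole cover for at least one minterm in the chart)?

4

[col 0] 00001*, 00010*, 00100*, 00101*, 00111*, 01001*, 01010*, 01101*, 01110*, 01111*, 10001*, 10010*, 10011*, 10101*, 10110*, 10111*, 11000*, 11001*, 11010*, 11011*, 11110*, 11111*
[col 1] -0001*, -0010*, -0101*, -0111*, -1001*, -1010*, -1110*, -1111*, 0-001*, 0-010*, 0-101*, 0-111*, 00-01*, 001-1*, 0010-, 01-01*, 01-10*, 011-1*, 0111-*, 1-001*, 1-010*, 1-011*, 1-110*, 1-111*, 10-01*, 10-10*, 10-11*, 100-1*, 1001-*, 101-1*, 1011-*, 11-10*, 11-11*, 110-0*, 110-1*, 1100-*, 1101-*, 1111-*
[col 2] --001, --010, --111, -0-01, -01-1, -1-10, -111-, 0--01, 0-1-1, 1--10*, 1--11*, 1-0-1, 1-01-*, 1-11-*, 10--1, 10-1-*, 11-1-*, 110--
[col 3] 1--1-
Prime implicants: --001, --010, --111, -0-01, -01-1, -1-10, -111-, 0--01, 0-1-1, 0010-, 1--1-, 1-0-1, 10--1, 110--
PI chart (minterm → PIs covering it):
  1 | --001,-0-01,0--01
  2 | --010  (sole → essential)
  4 | 0010-  (sole → essential)
  5 | -0-01,-01-1,0--01,0-1-1,0010-
  7 | --111,-01-1,0-1-1
  9 | --001,0--01
  10 | --010,-1-10
  13 | 0--01,0-1-1
  14 | -1-10,-111-
  15 | --111,-111-,0-1-1
  17 | --001,-0-01,1-0-1,10--1
  18 | --010,1--1-
  19 | 1--1-,1-0-1,10--1
  21 | -0-01,-01-1,10--1
  22 | 1--1-  (sole → essential)
  23 | --111,-01-1,1--1-,10--1
  24 | 110--  (sole → essential)
  25 | --001,1-0-1,110--
  26 | --010,-1-10,1--1-,110--
  27 | 1--1-,1-0-1,110--
  30 | -1-10,-111-,1--1-
  31 | --111,-111-,1--1-
Essential prime implicants: --010, 0010-, 1--1-, 110--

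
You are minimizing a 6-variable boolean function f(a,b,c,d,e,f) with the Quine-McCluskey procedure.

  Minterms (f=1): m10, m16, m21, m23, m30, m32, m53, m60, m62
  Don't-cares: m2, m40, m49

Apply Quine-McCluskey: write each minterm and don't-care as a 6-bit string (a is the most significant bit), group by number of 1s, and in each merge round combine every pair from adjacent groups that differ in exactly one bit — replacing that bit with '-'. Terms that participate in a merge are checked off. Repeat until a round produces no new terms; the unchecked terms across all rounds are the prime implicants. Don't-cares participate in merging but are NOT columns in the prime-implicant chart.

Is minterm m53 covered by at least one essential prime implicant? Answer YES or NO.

size-2^0 implicants → 000010(✓)  001010(✓)  010000  010101(✓)  010111(✓)  011110(✓)  100000(✓)  101000(✓)  110001(✓)  110101(✓)  111100(✓)  111110(✓)
size-2^1 implicants → -10101  -11110  00-010  0101-1  10-000  110-01  1111-0
Unchecked terms (primes): -10101, -11110, 00-010, 010000, 0101-1, 10-000, 110-01, 1111-0
Minterm coverage:
  m10 ⊆ 00-010 [E]
  m16 ⊆ 010000 [E]
  m21 ⊆ -10101,0101-1
  m23 ⊆ 0101-1 [E]
  m30 ⊆ -11110 [E]
  m32 ⊆ 10-000 [E]
  m53 ⊆ -10101,110-01
  m60 ⊆ 1111-0 [E]
  m62 ⊆ -11110,1111-0
E = {-11110, 00-010, 010000, 0101-1, 10-000, 1111-0}

NO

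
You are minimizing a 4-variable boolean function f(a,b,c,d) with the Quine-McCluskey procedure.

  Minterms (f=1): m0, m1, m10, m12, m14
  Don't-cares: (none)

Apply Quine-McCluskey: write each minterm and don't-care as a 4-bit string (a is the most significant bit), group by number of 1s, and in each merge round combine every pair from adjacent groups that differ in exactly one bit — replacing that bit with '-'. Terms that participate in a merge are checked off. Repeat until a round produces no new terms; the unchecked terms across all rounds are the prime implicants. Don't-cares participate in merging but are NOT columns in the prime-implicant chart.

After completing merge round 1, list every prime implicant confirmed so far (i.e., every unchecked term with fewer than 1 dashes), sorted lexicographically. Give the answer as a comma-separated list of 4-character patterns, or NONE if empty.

[col 0] 0000*, 0001*, 1010*, 1100*, 1110*
[col 1] 000-, 1-10, 11-0
Prime implicants: 000-, 1-10, 11-0

NONE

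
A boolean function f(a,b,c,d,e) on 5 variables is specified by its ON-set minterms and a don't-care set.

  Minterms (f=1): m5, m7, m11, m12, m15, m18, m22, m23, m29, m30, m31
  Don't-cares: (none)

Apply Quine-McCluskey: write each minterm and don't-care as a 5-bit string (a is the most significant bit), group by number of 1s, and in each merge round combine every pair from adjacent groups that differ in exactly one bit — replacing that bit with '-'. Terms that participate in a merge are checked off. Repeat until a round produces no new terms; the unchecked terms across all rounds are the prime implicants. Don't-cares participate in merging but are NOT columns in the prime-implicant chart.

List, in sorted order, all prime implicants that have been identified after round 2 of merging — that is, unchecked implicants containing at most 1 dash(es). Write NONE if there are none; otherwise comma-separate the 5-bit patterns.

size-2^0 implicants → 00101(✓)  00111(✓)  01011(✓)  01100  01111(✓)  10010(✓)  10110(✓)  10111(✓)  11101(✓)  11110(✓)  11111(✓)
size-2^1 implicants → -0111(✓)  -1111(✓)  0-111(✓)  001-1  01-11  1-110(✓)  1-111(✓)  10-10  1011-(✓)  111-1  1111-(✓)
size-2^2 implicants → --111  1-11-
Unchecked terms (primes): --111, 001-1, 01-11, 01100, 1-11-, 10-10, 111-1

001-1, 01-11, 01100, 10-10, 111-1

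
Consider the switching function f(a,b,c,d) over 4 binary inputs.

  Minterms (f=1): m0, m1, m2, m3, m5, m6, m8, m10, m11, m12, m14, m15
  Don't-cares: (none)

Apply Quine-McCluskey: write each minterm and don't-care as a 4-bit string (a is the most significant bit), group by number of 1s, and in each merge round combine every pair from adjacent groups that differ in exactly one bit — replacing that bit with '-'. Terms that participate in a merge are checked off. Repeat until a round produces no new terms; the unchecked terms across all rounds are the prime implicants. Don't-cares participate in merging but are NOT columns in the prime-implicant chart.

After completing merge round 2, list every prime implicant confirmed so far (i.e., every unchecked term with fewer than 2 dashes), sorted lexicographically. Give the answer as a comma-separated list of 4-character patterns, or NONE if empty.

size-2^0 implicants → 0000(✓)  0001(✓)  0010(✓)  0011(✓)  0101(✓)  0110(✓)  1000(✓)  1010(✓)  1011(✓)  1100(✓)  1110(✓)  1111(✓)
size-2^1 implicants → -000(✓)  -010(✓)  -011(✓)  -110(✓)  0-01  0-10(✓)  00-0(✓)  00-1(✓)  000-(✓)  001-(✓)  1-00(✓)  1-10(✓)  1-11(✓)  10-0(✓)  101-(✓)  11-0(✓)  111-(✓)
size-2^2 implicants → --10  -0-0  -01-  00--  1--0  1-1-
Unchecked terms (primes): --10, -0-0, -01-, 0-01, 00--, 1--0, 1-1-

0-01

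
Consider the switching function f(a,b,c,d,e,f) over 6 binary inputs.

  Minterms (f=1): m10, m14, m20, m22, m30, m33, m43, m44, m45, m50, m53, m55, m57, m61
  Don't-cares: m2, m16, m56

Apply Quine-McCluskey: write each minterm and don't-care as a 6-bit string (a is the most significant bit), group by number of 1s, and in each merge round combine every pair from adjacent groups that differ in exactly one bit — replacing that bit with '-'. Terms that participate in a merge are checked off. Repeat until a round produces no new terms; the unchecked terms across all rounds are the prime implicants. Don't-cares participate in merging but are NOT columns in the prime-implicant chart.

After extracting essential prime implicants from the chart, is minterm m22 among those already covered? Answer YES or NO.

Round 0: 000010✓ 001010✓ 001110✓ 010000✓ 010100✓ 010110✓ 011110✓ 100001 101011 101100✓ 101101✓ 110010 110101✓ 110111✓ 111000✓ 111001✓ 111101✓
Round 1: 0-1110 00-010 001-10 01-110 010-00 0101-0 1-1101 10110- 11-101 1101-1 111-01 11100-
PIs = {0-1110, 00-010, 001-10, 01-110, 010-00, 0101-0, 1-1101, 100001, 101011, 10110-, 11-101, 110010, 1101-1, 111-01, 11100-}
Coverage chart:
  m10: 00-010,001-10
  m14: 0-1110,001-10
  m20: 010-00,0101-0
  m22: 01-110,0101-0
  m30: 0-1110,01-110
  m33: 100001 ←essential
  m43: 101011 ←essential
  m44: 10110- ←essential
  m45: 1-1101,10110-
  m50: 110010 ←essential
  m53: 11-101,1101-1
  m55: 1101-1 ←essential
  m57: 111-01,11100-
  m61: 1-1101,11-101,111-01
Essential: 100001, 101011, 10110-, 110010, 1101-1

NO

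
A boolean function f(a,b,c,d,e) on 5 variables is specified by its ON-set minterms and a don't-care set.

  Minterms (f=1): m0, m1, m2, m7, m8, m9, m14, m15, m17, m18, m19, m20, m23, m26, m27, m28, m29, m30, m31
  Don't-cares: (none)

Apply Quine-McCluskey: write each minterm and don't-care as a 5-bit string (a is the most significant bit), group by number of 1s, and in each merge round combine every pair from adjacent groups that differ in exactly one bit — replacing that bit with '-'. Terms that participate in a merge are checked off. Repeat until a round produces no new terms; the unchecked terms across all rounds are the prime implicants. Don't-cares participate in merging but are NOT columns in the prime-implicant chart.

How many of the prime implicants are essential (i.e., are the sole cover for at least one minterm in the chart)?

5

[col 0] 00000*, 00001*, 00010*, 00111*, 01000*, 01001*, 01110*, 01111*, 10001*, 10010*, 10011*, 10100*, 10111*, 11010*, 11011*, 11100*, 11101*, 11110*, 11111*
[col 1] -0001, -0010, -0111*, -1110*, -1111*, 0-000*, 0-001*, 0-111*, 000-0, 0000-*, 0100-*, 0111-*, 1-010*, 1-011*, 1-100, 1-111*, 10-11*, 100-1, 1001-*, 11-10*, 11-11*, 1101-*, 111-0*, 111-1*, 1110-*, 1111-*
[col 2] --111, -111-, 0-00-, 1--11, 1-01-, 11-1-, 111--
Prime implicants: --111, -0001, -0010, -111-, 0-00-, 000-0, 1--11, 1-01-, 1-100, 100-1, 11-1-, 111--
PI chart (minterm → PIs covering it):
  0 | 0-00-,000-0
  1 | -0001,0-00-
  2 | -0010,000-0
  7 | --111  (sole → essential)
  8 | 0-00-  (sole → essential)
  9 | 0-00-  (sole → essential)
  14 | -111-  (sole → essential)
  15 | --111,-111-
  17 | -0001,100-1
  18 | -0010,1-01-
  19 | 1--11,1-01-,100-1
  20 | 1-100  (sole → essential)
  23 | --111,1--11
  26 | 1-01-,11-1-
  27 | 1--11,1-01-,11-1-
  28 | 1-100,111--
  29 | 111--  (sole → essential)
  30 | -111-,11-1-,111--
  31 | --111,-111-,1--11,11-1-,111--
Essential prime implicants: --111, -111-, 0-00-, 1-100, 111--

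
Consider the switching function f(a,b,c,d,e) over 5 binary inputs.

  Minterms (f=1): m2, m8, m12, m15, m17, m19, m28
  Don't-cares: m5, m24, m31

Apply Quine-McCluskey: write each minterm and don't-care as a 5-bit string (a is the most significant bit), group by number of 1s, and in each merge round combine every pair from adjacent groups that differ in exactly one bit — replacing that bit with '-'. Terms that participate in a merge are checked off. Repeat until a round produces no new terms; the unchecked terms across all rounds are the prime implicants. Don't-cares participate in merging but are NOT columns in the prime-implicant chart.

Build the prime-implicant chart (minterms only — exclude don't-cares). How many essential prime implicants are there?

Round 0: 00010 00101 01000✓ 01100✓ 01111✓ 10001✓ 10011✓ 11000✓ 11100✓ 11111✓
Round 1: -1000✓ -1100✓ -1111 01-00✓ 100-1 11-00✓
Round 2: -1-00
PIs = {-1-00, -1111, 00010, 00101, 100-1}
Coverage chart:
  m2: 00010 ←essential
  m8: -1-00 ←essential
  m12: -1-00 ←essential
  m15: -1111 ←essential
  m17: 100-1 ←essential
  m19: 100-1 ←essential
  m28: -1-00 ←essential
Essential: -1-00, -1111, 00010, 100-1

4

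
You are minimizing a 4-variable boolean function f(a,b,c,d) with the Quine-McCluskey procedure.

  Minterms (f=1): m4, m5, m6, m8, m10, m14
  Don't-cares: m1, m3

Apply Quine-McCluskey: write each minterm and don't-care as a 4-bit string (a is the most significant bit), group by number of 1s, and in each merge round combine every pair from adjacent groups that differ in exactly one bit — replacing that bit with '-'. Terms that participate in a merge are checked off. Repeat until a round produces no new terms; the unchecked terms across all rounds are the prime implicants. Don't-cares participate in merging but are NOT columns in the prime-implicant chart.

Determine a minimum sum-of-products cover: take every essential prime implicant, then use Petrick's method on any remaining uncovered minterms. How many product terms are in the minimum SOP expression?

3

Round 0: 0001✓ 0011✓ 0100✓ 0101✓ 0110✓ 1000✓ 1010✓ 1110✓
Round 1: -110 0-01 00-1 01-0 010- 1-10 10-0
PIs = {-110, 0-01, 00-1, 01-0, 010-, 1-10, 10-0}
Coverage chart:
  m4: 01-0,010-
  m5: 0-01,010-
  m6: -110,01-0
  m8: 10-0 ←essential
  m10: 1-10,10-0
  m14: -110,1-10
Essential: 10-0
Petrick residual → -110, 010-
Min cover (3 terms): bcd' + a'bc' + ab'd'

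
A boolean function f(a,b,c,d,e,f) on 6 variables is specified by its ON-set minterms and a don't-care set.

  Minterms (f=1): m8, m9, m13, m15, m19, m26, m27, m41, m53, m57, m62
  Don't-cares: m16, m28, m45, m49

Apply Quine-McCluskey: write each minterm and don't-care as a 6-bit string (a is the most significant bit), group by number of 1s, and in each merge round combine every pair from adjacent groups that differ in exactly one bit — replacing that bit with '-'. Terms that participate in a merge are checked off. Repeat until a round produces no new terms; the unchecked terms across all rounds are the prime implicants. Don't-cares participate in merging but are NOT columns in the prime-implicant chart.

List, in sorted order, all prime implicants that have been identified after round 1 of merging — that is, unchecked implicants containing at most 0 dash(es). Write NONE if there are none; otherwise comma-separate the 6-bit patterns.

size-2^0 implicants → 001000(✓)  001001(✓)  001101(✓)  001111(✓)  010000  010011(✓)  011010(✓)  011011(✓)  011100  101001(✓)  101101(✓)  110001(✓)  110101(✓)  111001(✓)  111110
size-2^1 implicants → -01001(✓)  -01101(✓)  001-01(✓)  00100-  0011-1  01-011  01101-  1-1001  101-01(✓)  11-001  110-01
size-2^2 implicants → -01-01
Unchecked terms (primes): -01-01, 00100-, 0011-1, 01-011, 010000, 01101-, 011100, 1-1001, 11-001, 110-01, 111110

010000, 011100, 111110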